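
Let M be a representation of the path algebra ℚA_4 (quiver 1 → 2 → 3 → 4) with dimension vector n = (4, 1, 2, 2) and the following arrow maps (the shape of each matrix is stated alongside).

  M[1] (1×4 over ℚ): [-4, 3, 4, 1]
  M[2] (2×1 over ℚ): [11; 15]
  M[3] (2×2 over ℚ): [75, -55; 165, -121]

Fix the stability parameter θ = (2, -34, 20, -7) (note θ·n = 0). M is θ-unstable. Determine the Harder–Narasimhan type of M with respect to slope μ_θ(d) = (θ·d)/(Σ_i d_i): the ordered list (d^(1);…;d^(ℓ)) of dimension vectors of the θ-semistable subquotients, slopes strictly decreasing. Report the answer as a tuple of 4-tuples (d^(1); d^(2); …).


Interval decomposition of M: I[1,1]^3, I[1,3], I[3,4], I[4,4].
HN type (ℓ=5): μ^(1)=20; μ^(2)=13/2; μ^(3)=2; μ^(4)=-7; μ^(5)=-16

((0, 0, 1, 0); (0, 0, 1, 1); (3, 0, 0, 0); (0, 0, 0, 1); (1, 1, 0, 0))


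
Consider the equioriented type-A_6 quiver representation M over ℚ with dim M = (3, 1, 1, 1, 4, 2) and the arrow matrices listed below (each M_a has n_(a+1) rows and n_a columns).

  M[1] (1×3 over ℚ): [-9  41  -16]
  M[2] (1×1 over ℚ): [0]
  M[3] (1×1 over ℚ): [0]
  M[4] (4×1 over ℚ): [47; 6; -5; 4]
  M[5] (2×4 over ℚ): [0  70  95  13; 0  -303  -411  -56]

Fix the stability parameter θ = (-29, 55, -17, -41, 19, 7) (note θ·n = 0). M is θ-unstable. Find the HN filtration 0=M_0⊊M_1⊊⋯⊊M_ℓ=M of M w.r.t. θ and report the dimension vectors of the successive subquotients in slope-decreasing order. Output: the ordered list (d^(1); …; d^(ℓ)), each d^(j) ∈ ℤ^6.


Interval decomposition of M: I[1,1]^2, I[1,2], I[3,3], I[4,6], I[5,5]^2, I[5,6].
HN type (ℓ=6): μ^(1)=55; μ^(2)=19; μ^(3)=13; μ^(4)=-17; μ^(5)=-29; μ^(6)=-41

((0, 1, 0, 0, 0, 0); (0, 0, 0, 0, 2, 0); (0, 0, 0, 0, 2, 2); (0, 0, 1, 0, 0, 0); (3, 0, 0, 0, 0, 0); (0, 0, 0, 1, 0, 0))


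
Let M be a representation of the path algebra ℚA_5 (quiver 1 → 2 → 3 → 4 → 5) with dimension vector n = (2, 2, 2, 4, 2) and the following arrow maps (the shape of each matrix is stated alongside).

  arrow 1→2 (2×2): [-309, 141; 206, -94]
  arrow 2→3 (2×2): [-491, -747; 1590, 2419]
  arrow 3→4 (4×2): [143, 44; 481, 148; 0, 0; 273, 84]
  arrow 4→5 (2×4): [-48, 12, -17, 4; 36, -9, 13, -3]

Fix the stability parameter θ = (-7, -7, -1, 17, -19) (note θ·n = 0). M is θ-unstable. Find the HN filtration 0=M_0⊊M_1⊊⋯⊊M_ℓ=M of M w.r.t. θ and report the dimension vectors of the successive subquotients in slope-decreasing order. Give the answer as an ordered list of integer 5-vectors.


Interval decomposition of M: I[1,1], I[1,4], I[2,3], I[4,4], I[4,5]^2.
HN type (ℓ=3): μ^(1)=17; μ^(2)=-1; μ^(3)=-7

((0, 0, 0, 2, 0); (0, 0, 2, 2, 2); (2, 2, 0, 0, 0))


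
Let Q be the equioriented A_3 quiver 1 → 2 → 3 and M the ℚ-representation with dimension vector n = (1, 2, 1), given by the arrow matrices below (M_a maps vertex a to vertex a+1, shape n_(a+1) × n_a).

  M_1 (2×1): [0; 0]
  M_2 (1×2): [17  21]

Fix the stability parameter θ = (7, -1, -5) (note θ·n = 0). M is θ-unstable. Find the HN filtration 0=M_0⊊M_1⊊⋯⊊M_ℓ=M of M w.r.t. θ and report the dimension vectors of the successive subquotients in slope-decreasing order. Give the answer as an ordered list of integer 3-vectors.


Barcode: M ≅ I[1,1], I[2,2], I[2,3]. HN layers by μ_θ (3 steps, strictly decreasing):
  μ^(1)=7; μ^(2)=-1; μ^(3)=-3

((1, 0, 0); (0, 1, 0); (0, 1, 1))


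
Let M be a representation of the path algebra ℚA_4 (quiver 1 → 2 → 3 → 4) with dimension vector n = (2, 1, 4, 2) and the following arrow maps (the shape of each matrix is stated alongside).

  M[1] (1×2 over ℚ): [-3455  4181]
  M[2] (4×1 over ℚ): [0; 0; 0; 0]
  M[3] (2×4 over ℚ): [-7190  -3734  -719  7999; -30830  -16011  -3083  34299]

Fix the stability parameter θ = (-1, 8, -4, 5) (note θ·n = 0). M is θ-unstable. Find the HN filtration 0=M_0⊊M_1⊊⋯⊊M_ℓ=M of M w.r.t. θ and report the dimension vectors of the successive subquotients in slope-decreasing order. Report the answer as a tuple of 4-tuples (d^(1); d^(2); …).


Barcode: M ≅ I[1,1], I[1,2], I[3,3]^2, I[3,4]^2. HN layers by μ_θ (4 steps, strictly decreasing):
  μ^(1)=8; μ^(2)=5; μ^(3)=-1; μ^(4)=-4

((0, 1, 0, 0); (0, 0, 0, 2); (2, 0, 0, 0); (0, 0, 4, 0))


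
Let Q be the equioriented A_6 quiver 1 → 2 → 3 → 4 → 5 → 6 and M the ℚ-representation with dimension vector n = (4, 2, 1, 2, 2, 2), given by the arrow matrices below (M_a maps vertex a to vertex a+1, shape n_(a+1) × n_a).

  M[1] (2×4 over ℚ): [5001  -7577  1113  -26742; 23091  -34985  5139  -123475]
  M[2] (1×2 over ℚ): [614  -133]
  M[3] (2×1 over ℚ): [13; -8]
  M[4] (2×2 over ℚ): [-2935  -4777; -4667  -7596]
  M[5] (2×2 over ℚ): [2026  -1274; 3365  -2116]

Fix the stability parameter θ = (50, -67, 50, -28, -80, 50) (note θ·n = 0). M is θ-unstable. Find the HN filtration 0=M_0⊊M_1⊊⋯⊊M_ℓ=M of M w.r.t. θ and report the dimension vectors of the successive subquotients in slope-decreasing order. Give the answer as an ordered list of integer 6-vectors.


Interval decomposition of M: I[1,1]^2, I[1,2], I[1,6], I[4,6].
HN type (ℓ=4): μ^(1)=50; μ^(2)=-17/2; μ^(3)=-15; μ^(4)=-54

((2, 0, 0, 0, 0, 2); (1, 1, 0, 0, 0, 0); (1, 1, 1, 1, 1, 0); (0, 0, 0, 1, 1, 0))


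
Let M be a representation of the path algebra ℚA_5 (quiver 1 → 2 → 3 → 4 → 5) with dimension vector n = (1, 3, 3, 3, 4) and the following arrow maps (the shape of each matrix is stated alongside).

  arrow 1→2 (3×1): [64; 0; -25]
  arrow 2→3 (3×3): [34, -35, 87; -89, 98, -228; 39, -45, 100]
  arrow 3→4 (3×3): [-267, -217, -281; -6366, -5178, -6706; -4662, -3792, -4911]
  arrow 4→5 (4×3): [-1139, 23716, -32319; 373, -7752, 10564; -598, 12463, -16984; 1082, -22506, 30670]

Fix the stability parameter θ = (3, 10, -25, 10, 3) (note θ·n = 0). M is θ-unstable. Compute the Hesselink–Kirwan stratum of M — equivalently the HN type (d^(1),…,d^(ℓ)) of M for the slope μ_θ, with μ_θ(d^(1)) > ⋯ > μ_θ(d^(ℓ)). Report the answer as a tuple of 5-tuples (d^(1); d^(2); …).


Barcode: M ≅ I[1,5], I[2,3], I[2,5], I[4,5], I[5,5]. HN layers by μ_θ (4 steps, strictly decreasing):
  μ^(1)=13/2; μ^(2)=3; μ^(3)=-4; μ^(4)=-15/2

((0, 0, 0, 3, 3); (0, 0, 0, 0, 1); (1, 1, 1, 0, 0); (0, 2, 2, 0, 0))


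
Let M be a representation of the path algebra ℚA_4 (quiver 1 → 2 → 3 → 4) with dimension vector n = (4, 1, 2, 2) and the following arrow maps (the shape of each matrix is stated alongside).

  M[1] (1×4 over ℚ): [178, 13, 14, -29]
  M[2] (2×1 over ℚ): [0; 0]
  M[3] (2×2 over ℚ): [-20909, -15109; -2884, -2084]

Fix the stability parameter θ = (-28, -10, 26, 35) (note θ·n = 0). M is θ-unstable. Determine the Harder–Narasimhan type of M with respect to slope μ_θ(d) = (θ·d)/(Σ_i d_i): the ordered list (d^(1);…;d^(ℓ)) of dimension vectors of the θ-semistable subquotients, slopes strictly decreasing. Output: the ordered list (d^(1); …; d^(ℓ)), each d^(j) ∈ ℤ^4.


Barcode: M ≅ I[1,1]^3, I[1,2], I[3,3], I[3,4], I[4,4]. HN layers by μ_θ (4 steps, strictly decreasing):
  μ^(1)=35; μ^(2)=26; μ^(3)=-10; μ^(4)=-28

((0, 0, 0, 2); (0, 0, 2, 0); (0, 1, 0, 0); (4, 0, 0, 0))


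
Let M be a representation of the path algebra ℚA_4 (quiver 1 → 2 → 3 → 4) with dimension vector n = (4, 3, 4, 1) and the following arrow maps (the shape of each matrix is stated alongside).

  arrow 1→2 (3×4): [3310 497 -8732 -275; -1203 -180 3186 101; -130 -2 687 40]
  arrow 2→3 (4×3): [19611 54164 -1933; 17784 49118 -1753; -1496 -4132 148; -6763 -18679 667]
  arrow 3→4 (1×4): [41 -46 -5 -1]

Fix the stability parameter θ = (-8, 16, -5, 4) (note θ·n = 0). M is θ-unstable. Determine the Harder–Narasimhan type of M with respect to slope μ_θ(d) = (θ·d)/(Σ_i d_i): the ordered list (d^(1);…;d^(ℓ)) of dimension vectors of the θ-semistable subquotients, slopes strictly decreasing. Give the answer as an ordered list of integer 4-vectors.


Via rank(M_{q-1}∘⋯∘M_p): M ≅ I[1,1], I[1,3]^2, I[1,4], I[3,3].
μ_θ-semistable layers: μ^(1)=11/2; μ^(2)=5; μ^(3)=-5; μ^(4)=-8

((0, 2, 2, 0); (0, 1, 1, 1); (0, 0, 1, 0); (4, 0, 0, 0))


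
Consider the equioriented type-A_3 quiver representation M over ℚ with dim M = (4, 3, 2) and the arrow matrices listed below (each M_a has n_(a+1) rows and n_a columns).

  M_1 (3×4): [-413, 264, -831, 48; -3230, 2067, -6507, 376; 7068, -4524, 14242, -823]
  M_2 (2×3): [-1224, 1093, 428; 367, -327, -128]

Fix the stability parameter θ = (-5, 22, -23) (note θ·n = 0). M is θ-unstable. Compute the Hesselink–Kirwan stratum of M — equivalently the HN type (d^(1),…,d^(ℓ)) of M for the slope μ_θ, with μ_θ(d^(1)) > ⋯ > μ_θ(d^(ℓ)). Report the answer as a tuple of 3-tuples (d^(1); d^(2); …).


Barcode: M ≅ I[1,1], I[1,2], I[1,3]^2. HN layers by μ_θ (3 steps, strictly decreasing):
  μ^(1)=22; μ^(2)=-1/2; μ^(3)=-5

((0, 1, 0); (0, 2, 2); (4, 0, 0))


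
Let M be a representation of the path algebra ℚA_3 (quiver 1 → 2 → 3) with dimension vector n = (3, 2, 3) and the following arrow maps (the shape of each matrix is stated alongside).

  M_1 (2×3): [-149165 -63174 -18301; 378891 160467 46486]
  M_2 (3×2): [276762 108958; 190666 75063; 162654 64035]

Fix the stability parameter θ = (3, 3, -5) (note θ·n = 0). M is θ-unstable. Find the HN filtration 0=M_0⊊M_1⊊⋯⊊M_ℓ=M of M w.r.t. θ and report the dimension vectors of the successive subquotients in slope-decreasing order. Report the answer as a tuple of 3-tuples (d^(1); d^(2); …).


Barcode: M ≅ I[1,1], I[1,3]^2, I[3,3]. HN layers by μ_θ (3 steps, strictly decreasing):
  μ^(1)=3; μ^(2)=1/3; μ^(3)=-5

((1, 0, 0); (2, 2, 2); (0, 0, 1))


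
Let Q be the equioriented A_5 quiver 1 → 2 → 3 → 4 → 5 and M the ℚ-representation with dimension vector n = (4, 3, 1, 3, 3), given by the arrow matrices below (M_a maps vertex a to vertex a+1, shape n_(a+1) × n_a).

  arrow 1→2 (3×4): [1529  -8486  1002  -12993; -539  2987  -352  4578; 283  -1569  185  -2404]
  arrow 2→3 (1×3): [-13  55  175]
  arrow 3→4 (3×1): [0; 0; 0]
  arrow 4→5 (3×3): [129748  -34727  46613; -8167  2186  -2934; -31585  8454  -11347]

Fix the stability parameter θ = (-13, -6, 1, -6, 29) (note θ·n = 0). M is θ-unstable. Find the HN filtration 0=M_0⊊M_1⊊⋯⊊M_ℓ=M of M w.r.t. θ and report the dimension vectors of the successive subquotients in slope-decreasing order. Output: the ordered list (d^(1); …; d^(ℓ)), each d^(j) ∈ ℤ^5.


Via rank(M_{q-1}∘⋯∘M_p): M ≅ I[1,1], I[1,2]^2, I[1,3], I[4,5]^3.
μ_θ-semistable layers: μ^(1)=29; μ^(2)=1; μ^(3)=-6; μ^(4)=-13

((0, 0, 0, 0, 3); (0, 0, 1, 0, 0); (0, 3, 0, 3, 0); (4, 0, 0, 0, 0))


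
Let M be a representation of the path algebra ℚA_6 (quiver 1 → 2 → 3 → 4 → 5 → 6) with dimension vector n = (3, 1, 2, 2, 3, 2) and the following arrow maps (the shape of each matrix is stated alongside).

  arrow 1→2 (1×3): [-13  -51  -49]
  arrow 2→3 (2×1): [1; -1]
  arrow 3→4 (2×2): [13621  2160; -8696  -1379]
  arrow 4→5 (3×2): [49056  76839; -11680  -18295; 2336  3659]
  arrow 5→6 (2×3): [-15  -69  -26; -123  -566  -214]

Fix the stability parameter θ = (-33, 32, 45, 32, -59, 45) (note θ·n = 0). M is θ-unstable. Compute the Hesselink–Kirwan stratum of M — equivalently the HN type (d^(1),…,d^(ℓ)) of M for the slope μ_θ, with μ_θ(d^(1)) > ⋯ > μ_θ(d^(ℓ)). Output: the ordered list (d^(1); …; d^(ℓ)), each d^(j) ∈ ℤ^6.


Barcode: M ≅ I[1,1]^2, I[1,6], I[3,4], I[5,5], I[5,6]. HN layers by μ_θ (5 steps, strictly decreasing):
  μ^(1)=45; μ^(2)=77/2; μ^(3)=25/2; μ^(4)=-33; μ^(5)=-59

((0, 0, 0, 0, 0, 2); (0, 0, 1, 1, 0, 0); (0, 1, 1, 1, 1, 0); (3, 0, 0, 0, 0, 0); (0, 0, 0, 0, 2, 0))


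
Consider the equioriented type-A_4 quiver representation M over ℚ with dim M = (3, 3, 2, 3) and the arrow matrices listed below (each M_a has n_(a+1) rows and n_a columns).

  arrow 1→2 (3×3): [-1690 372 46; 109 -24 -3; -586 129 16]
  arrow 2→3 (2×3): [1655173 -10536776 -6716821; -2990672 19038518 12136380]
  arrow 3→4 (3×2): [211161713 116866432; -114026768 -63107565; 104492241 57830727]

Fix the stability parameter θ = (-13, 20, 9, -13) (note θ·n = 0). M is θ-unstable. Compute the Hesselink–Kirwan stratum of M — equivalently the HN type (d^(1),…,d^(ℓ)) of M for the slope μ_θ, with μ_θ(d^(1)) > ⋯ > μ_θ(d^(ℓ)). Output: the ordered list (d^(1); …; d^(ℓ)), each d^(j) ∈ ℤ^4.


Barcode: M ≅ I[1,1], I[1,4]^2, I[2,2], I[4,4]. HN layers by μ_θ (3 steps, strictly decreasing):
  μ^(1)=20; μ^(2)=16/3; μ^(3)=-13

((0, 1, 0, 0); (0, 2, 2, 2); (3, 0, 0, 1))


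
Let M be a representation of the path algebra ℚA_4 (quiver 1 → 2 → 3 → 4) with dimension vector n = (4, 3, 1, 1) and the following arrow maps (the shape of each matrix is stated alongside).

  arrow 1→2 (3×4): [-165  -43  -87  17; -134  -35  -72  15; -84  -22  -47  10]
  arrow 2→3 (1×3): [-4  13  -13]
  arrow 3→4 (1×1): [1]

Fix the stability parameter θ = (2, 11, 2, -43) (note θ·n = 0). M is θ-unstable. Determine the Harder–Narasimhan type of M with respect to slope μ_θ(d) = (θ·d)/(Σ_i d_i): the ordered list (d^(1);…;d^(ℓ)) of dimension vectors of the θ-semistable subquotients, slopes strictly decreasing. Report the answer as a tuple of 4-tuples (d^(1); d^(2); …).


Interval decomposition of M: I[1,1], I[1,2]^2, I[1,4].
HN type (ℓ=3): μ^(1)=11; μ^(2)=2; μ^(3)=-7

((0, 2, 0, 0); (3, 0, 0, 0); (1, 1, 1, 1))


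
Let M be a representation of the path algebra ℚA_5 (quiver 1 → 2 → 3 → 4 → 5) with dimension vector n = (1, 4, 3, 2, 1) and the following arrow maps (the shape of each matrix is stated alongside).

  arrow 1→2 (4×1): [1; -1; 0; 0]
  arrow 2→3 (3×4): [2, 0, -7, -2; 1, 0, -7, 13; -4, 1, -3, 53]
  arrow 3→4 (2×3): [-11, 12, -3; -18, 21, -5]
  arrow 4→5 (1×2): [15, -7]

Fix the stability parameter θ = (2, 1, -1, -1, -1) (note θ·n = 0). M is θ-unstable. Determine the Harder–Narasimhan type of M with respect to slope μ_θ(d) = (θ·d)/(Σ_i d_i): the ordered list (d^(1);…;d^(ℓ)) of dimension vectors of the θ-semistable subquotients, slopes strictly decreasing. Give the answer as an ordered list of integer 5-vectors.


Interval decomposition of M: I[1,5], I[2,2], I[2,3], I[2,4].
HN type (ℓ=3): μ^(1)=1; μ^(2)=0; μ^(3)=-1/3

((0, 1, 0, 0, 0); (1, 2, 2, 1, 1); (0, 1, 1, 1, 0))


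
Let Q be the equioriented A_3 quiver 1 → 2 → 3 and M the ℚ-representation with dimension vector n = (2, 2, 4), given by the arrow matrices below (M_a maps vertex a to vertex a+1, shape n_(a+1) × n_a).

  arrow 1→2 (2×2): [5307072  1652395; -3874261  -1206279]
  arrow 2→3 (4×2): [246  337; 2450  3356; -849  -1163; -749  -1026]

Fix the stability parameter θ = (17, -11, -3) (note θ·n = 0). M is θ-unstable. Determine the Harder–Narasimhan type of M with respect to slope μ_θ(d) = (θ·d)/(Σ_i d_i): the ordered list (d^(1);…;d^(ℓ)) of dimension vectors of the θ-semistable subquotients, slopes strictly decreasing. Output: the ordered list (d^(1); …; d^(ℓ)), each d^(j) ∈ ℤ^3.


Barcode: M ≅ I[1,3]^2, I[3,3]^2. HN layers by μ_θ (2 steps, strictly decreasing):
  μ^(1)=1; μ^(2)=-3

((2, 2, 2); (0, 0, 2))


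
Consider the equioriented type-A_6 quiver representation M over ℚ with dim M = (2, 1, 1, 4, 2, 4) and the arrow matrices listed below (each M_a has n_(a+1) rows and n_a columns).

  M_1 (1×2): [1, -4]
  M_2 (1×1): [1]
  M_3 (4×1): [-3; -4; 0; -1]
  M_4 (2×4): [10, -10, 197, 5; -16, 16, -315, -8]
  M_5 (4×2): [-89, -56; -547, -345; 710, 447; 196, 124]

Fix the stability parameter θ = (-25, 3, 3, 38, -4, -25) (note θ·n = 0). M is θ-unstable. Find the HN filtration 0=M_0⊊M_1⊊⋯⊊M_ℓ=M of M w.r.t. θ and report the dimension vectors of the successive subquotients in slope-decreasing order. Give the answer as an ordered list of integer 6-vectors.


Interval decomposition of M: I[1,1], I[1,6], I[4,4]^2, I[4,6], I[6,6]^2.
HN type (ℓ=3): μ^(1)=38; μ^(2)=3; μ^(3)=-25

((0, 0, 0, 2, 0, 0); (0, 1, 1, 2, 2, 2); (2, 0, 0, 0, 0, 2))


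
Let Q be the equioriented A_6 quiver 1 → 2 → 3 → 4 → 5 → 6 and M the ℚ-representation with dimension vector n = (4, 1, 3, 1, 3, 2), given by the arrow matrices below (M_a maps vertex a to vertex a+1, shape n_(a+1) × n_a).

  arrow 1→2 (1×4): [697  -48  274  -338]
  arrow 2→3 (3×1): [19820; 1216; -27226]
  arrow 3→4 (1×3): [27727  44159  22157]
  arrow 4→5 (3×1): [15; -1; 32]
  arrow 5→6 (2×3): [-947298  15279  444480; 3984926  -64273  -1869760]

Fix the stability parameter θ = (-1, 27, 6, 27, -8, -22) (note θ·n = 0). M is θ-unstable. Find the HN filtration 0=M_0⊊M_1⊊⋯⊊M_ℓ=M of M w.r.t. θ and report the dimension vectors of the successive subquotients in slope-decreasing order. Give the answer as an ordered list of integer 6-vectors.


Barcode: M ≅ I[1,1]^3, I[1,6], I[3,3]^2, I[5,5]^2, I[6,6]. HN layers by μ_θ (4 steps, strictly decreasing):
  μ^(1)=6; μ^(2)=-1; μ^(3)=-8; μ^(4)=-22

((0, 1, 3, 1, 1, 1); (4, 0, 0, 0, 0, 0); (0, 0, 0, 0, 2, 0); (0, 0, 0, 0, 0, 1))


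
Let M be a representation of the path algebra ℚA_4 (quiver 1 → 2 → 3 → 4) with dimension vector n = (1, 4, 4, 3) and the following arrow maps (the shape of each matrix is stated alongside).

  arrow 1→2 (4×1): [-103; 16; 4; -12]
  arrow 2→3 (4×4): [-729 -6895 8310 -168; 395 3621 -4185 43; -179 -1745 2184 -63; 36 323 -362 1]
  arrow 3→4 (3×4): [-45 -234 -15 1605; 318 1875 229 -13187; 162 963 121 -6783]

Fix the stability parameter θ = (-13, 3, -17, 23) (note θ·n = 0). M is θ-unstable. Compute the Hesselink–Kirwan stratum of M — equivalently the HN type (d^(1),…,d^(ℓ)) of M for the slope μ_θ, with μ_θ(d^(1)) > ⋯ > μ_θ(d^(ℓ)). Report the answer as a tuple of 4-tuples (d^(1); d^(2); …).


Via rank(M_{q-1}∘⋯∘M_p): M ≅ I[1,3], I[2,3], I[2,4]^2, I[4,4].
μ_θ-semistable layers: μ^(1)=23; μ^(2)=-7; μ^(3)=-13

((0, 0, 0, 3); (0, 4, 4, 0); (1, 0, 0, 0))


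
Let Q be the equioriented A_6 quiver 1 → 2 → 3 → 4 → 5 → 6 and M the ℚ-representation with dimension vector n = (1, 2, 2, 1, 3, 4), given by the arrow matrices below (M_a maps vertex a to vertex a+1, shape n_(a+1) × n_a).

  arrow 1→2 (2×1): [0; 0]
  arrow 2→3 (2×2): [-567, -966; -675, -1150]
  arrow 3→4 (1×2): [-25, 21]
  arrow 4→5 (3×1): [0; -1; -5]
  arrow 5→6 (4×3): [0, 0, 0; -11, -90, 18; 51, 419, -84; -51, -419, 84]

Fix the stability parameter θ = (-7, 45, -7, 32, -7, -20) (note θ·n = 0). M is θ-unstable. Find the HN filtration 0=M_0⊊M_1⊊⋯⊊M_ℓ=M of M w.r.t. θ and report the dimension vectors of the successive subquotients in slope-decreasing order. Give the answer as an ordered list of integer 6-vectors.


Interval decomposition of M: I[1,1], I[2,2], I[2,3], I[3,6], I[5,5], I[5,6], I[6,6]^2.
HN type (ℓ=6): μ^(1)=45; μ^(2)=19; μ^(3)=5/3; μ^(4)=-7; μ^(5)=-27/2; μ^(6)=-20

((0, 1, 0, 0, 0, 0); (0, 1, 1, 0, 0, 0); (0, 0, 0, 1, 1, 1); (1, 0, 1, 0, 1, 0); (0, 0, 0, 0, 1, 1); (0, 0, 0, 0, 0, 2))


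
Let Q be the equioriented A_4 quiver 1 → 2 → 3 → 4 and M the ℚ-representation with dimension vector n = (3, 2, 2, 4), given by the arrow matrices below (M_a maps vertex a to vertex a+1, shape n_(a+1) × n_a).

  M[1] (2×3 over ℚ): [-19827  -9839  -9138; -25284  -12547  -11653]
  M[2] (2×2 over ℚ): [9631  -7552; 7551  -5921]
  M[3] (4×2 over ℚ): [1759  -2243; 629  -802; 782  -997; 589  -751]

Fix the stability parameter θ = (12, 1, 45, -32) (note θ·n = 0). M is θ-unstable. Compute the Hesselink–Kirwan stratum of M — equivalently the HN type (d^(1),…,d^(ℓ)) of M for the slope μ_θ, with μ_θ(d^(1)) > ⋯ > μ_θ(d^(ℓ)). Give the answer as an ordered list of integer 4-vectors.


Interval decomposition of M: I[1,1], I[1,4]^2, I[4,4]^2.
HN type (ℓ=3): μ^(1)=12; μ^(2)=13/2; μ^(3)=-32

((1, 0, 0, 0); (2, 2, 2, 2); (0, 0, 0, 2))


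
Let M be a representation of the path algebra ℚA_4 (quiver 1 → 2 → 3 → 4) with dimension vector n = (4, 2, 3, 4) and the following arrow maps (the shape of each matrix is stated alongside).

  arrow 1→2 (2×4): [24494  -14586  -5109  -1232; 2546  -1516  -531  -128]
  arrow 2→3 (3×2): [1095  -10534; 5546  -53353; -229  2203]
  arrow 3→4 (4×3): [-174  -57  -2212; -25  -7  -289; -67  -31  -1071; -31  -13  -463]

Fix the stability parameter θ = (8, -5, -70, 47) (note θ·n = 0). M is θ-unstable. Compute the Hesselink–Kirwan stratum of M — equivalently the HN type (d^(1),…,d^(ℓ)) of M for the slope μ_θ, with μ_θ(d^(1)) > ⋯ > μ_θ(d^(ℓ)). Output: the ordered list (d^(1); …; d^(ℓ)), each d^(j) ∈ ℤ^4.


Barcode: M ≅ I[1,1]^2, I[1,3], I[1,4], I[3,4], I[4,4]^2. HN layers by μ_θ (4 steps, strictly decreasing):
  μ^(1)=47; μ^(2)=8; μ^(3)=-67/3; μ^(4)=-70

((0, 0, 0, 4); (2, 0, 0, 0); (2, 2, 2, 0); (0, 0, 1, 0))


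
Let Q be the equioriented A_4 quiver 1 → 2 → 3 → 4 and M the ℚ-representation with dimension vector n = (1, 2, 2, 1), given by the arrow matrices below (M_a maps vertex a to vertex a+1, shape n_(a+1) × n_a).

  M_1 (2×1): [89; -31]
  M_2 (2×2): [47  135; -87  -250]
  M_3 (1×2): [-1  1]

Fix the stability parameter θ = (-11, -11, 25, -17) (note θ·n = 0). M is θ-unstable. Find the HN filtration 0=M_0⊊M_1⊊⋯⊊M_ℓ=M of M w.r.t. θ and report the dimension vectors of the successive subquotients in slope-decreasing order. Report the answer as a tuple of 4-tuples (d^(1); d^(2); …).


Barcode: M ≅ I[1,4], I[2,3]. HN layers by μ_θ (3 steps, strictly decreasing):
  μ^(1)=25; μ^(2)=4; μ^(3)=-11

((0, 0, 1, 0); (0, 0, 1, 1); (1, 2, 0, 0))


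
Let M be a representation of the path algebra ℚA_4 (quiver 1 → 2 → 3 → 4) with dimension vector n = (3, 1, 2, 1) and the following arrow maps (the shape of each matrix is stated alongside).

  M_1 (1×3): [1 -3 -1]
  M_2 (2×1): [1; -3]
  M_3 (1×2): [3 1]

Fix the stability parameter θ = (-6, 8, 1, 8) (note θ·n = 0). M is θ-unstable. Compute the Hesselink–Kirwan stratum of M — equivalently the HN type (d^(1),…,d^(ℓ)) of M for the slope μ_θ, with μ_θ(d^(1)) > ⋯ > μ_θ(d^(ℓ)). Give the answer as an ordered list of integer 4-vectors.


Barcode: M ≅ I[1,1]^2, I[1,3], I[3,4]. HN layers by μ_θ (4 steps, strictly decreasing):
  μ^(1)=8; μ^(2)=9/2; μ^(3)=1; μ^(4)=-6

((0, 0, 0, 1); (0, 1, 1, 0); (0, 0, 1, 0); (3, 0, 0, 0))


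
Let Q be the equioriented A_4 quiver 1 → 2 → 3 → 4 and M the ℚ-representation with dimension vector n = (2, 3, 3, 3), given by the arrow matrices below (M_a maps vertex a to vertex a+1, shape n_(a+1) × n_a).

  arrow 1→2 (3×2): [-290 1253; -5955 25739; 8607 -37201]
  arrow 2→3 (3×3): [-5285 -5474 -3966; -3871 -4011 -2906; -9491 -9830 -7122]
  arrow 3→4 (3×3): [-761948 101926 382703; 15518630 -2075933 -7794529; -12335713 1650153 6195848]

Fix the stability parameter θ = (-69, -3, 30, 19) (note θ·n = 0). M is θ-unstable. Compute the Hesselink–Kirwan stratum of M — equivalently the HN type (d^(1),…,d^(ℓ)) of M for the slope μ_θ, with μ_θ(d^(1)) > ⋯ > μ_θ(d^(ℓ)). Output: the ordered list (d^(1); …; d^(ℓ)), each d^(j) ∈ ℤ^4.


Interval decomposition of M: I[1,4]^2, I[2,2], I[3,4].
HN type (ℓ=3): μ^(1)=49/2; μ^(2)=-3; μ^(3)=-69

((0, 0, 3, 3); (0, 3, 0, 0); (2, 0, 0, 0))


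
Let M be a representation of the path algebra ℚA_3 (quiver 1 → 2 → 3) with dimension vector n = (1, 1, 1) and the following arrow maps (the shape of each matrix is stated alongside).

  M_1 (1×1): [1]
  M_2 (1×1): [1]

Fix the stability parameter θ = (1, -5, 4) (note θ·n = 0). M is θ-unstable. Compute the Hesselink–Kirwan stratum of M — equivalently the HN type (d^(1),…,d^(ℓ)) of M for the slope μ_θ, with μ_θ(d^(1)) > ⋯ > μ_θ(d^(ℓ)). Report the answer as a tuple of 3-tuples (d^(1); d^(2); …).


Barcode: M ≅ I[1,3]. HN layers by μ_θ (2 steps, strictly decreasing):
  μ^(1)=4; μ^(2)=-2

((0, 0, 1); (1, 1, 0))


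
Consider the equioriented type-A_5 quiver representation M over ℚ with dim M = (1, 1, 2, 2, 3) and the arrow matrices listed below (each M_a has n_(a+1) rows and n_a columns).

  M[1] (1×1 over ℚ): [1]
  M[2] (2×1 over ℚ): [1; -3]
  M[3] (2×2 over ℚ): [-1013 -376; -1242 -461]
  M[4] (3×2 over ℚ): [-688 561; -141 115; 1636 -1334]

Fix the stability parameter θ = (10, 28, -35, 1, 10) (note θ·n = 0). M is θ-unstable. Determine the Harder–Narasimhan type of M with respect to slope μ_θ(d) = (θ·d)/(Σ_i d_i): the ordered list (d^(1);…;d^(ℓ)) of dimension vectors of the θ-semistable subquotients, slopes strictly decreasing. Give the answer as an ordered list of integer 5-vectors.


Barcode: M ≅ I[1,5], I[3,5], I[5,5]. HN layers by μ_θ (3 steps, strictly decreasing):
  μ^(1)=10; μ^(2)=1; μ^(3)=-35

((0, 0, 0, 0, 3); (1, 1, 1, 2, 0); (0, 0, 1, 0, 0))


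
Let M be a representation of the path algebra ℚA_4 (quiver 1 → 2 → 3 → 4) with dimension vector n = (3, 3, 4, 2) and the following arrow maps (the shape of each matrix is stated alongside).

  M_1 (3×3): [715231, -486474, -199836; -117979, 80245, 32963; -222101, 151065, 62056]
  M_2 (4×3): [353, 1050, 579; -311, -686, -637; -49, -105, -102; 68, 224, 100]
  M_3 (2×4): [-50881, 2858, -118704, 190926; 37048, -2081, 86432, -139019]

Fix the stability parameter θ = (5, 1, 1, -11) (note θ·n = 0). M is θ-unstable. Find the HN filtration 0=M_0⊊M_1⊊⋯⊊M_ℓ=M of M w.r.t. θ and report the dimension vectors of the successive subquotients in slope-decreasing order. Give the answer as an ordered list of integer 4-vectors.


Via rank(M_{q-1}∘⋯∘M_p): M ≅ I[1,2], I[1,3], I[1,4], I[3,3], I[3,4].
μ_θ-semistable layers: μ^(1)=3; μ^(2)=7/3; μ^(3)=1; μ^(4)=-1; μ^(5)=-5

((1, 1, 0, 0); (1, 1, 1, 0); (0, 0, 1, 0); (1, 1, 1, 1); (0, 0, 1, 1))


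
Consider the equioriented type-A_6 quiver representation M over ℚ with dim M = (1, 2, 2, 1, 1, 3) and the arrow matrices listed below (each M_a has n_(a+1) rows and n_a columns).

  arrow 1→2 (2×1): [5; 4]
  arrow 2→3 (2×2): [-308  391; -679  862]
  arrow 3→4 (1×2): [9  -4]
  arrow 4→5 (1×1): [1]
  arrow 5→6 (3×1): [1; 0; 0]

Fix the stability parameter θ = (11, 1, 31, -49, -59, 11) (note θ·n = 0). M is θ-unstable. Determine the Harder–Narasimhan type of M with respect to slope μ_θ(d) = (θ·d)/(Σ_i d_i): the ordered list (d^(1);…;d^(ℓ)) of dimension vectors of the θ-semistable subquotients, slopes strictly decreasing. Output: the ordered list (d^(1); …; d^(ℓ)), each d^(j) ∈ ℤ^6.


Via rank(M_{q-1}∘⋯∘M_p): M ≅ I[1,6], I[2,3], I[6,6]^2.
μ_θ-semistable layers: μ^(1)=31; μ^(2)=11; μ^(3)=1; μ^(4)=-13

((0, 0, 1, 0, 0, 0); (0, 0, 0, 0, 0, 3); (0, 1, 0, 0, 0, 0); (1, 1, 1, 1, 1, 0))


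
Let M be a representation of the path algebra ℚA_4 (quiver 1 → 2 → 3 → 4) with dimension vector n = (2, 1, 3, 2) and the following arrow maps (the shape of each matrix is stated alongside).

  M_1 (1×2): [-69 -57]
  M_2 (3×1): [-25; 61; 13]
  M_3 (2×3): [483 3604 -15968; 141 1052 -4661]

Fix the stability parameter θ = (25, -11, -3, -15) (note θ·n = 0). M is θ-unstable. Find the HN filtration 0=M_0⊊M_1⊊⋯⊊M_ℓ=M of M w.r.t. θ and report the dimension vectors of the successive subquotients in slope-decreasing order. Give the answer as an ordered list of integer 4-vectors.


Via rank(M_{q-1}∘⋯∘M_p): M ≅ I[1,1], I[1,4], I[3,3], I[3,4].
μ_θ-semistable layers: μ^(1)=25; μ^(2)=-1; μ^(3)=-3; μ^(4)=-9

((1, 0, 0, 0); (1, 1, 1, 1); (0, 0, 1, 0); (0, 0, 1, 1))


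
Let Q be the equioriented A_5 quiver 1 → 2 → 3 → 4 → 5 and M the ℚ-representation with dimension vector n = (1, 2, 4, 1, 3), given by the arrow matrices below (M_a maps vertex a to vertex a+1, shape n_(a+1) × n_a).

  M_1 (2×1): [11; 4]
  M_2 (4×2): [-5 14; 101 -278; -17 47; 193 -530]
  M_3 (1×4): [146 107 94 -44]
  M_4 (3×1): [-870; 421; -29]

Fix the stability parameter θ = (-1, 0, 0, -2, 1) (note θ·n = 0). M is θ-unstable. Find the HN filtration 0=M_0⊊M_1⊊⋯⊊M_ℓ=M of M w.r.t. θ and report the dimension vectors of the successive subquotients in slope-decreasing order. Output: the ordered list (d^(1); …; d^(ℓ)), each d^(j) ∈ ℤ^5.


Barcode: M ≅ I[1,5], I[2,3], I[3,3]^2, I[5,5]^2. HN layers by μ_θ (4 steps, strictly decreasing):
  μ^(1)=1; μ^(2)=0; μ^(3)=-2/3; μ^(4)=-1

((0, 0, 0, 0, 3); (0, 1, 3, 0, 0); (0, 1, 1, 1, 0); (1, 0, 0, 0, 0))


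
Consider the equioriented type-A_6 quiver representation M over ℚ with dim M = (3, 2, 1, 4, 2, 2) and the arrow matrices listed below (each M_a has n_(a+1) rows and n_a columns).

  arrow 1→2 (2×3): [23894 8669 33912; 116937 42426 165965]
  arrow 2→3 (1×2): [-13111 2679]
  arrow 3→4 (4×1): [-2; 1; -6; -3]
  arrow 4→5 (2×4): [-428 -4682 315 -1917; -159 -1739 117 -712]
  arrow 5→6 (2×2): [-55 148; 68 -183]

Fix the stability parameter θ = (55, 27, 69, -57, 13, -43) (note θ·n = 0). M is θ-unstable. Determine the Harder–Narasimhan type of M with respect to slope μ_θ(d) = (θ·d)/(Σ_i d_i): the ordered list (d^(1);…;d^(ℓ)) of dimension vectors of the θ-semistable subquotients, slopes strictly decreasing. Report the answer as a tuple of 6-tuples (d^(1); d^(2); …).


Via rank(M_{q-1}∘⋯∘M_p): M ≅ I[1,1], I[1,2], I[1,6], I[4,4]^2, I[4,6].
μ_θ-semistable layers: μ^(1)=55; μ^(2)=41; μ^(3)=32/3; μ^(4)=-15; μ^(5)=-57

((1, 0, 0, 0, 0, 0); (1, 1, 0, 0, 0, 0); (1, 1, 1, 1, 1, 1); (0, 0, 0, 0, 1, 1); (0, 0, 0, 3, 0, 0))


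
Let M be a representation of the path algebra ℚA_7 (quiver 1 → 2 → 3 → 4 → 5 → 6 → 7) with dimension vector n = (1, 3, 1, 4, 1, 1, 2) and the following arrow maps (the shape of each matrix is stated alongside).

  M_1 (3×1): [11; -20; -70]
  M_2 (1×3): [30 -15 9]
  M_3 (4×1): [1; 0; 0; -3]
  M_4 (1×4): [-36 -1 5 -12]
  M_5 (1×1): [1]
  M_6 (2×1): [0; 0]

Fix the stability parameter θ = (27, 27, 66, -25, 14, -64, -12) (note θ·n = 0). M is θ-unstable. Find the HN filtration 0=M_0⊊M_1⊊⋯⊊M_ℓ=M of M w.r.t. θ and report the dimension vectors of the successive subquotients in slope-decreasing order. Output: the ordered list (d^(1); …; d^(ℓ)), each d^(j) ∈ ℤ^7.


Barcode: M ≅ I[1,2], I[2,2], I[2,4], I[4,4]^2, I[4,6], I[7,7]^2. HN layers by μ_θ (4 steps, strictly decreasing):
  μ^(1)=27; μ^(2)=68/3; μ^(3)=-12; μ^(4)=-25

((1, 2, 0, 0, 0, 0, 0); (0, 1, 1, 1, 0, 0, 0); (0, 0, 0, 0, 0, 0, 2); (0, 0, 0, 3, 1, 1, 0))


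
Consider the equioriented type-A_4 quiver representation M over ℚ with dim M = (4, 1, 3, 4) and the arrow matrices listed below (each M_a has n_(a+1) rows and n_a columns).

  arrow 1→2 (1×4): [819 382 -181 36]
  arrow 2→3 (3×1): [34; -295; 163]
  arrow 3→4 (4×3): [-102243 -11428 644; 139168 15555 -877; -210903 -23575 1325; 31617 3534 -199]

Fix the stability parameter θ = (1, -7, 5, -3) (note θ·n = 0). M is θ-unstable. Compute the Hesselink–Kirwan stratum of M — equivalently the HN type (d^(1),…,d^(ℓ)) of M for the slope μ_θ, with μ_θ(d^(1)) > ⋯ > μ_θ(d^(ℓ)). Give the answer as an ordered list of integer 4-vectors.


Via rank(M_{q-1}∘⋯∘M_p): M ≅ I[1,1]^3, I[1,4], I[3,4]^2, I[4,4].
μ_θ-semistable layers: μ^(1)=1; μ^(2)=-3

((3, 0, 3, 3); (1, 1, 0, 1))


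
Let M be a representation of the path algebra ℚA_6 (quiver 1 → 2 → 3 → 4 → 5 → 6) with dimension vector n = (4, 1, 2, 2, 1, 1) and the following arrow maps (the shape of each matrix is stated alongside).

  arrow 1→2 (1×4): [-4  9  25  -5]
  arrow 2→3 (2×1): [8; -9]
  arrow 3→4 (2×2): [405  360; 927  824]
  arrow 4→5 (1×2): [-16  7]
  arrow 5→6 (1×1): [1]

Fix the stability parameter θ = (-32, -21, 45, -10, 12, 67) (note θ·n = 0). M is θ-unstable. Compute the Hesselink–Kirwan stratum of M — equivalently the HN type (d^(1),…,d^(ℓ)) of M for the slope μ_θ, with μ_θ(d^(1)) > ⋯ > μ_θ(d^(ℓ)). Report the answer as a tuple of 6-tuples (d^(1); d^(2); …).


Interval decomposition of M: I[1,1]^3, I[1,3], I[3,6], I[4,4].
HN type (ℓ=6): μ^(1)=67; μ^(2)=45; μ^(3)=47/3; μ^(4)=-10; μ^(5)=-21; μ^(6)=-32

((0, 0, 0, 0, 0, 1); (0, 0, 1, 0, 0, 0); (0, 0, 1, 1, 1, 0); (0, 0, 0, 1, 0, 0); (0, 1, 0, 0, 0, 0); (4, 0, 0, 0, 0, 0))


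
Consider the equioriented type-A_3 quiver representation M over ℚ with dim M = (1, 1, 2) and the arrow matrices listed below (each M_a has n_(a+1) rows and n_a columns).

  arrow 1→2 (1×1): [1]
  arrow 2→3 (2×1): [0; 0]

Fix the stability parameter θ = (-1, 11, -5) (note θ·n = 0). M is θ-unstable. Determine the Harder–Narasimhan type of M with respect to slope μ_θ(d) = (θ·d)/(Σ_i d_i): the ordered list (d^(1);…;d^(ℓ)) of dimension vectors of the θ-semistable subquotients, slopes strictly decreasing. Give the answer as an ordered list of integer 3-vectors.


Interval decomposition of M: I[1,2], I[3,3]^2.
HN type (ℓ=3): μ^(1)=11; μ^(2)=-1; μ^(3)=-5

((0, 1, 0); (1, 0, 0); (0, 0, 2))


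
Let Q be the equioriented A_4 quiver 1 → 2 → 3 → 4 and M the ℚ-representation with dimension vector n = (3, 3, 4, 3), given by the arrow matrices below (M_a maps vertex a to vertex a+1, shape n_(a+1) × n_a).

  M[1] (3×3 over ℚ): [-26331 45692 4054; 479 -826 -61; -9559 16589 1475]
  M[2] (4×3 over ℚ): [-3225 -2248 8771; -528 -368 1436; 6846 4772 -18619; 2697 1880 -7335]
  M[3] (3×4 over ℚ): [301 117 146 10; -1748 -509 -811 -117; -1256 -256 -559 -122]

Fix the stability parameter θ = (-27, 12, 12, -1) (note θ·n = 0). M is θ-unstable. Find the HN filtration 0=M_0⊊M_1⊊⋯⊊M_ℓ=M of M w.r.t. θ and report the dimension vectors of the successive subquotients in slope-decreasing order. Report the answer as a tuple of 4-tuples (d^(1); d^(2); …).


Interval decomposition of M: I[1,2], I[1,4]^2, I[3,3], I[3,4].
HN type (ℓ=4): μ^(1)=12; μ^(2)=23/3; μ^(3)=11/2; μ^(4)=-27

((0, 1, 1, 0); (0, 2, 2, 2); (0, 0, 1, 1); (3, 0, 0, 0))


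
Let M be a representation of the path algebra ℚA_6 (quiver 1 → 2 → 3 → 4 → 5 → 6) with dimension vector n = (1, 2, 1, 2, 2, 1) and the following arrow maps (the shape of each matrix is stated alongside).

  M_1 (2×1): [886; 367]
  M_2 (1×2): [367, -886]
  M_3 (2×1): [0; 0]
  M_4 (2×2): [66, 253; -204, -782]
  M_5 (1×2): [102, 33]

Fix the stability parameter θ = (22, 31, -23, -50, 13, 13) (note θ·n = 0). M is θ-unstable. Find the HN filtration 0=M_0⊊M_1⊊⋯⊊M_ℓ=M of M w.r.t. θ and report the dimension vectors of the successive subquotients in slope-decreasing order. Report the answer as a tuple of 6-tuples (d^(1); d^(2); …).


Via rank(M_{q-1}∘⋯∘M_p): M ≅ I[1,2], I[2,3], I[4,4], I[4,5], I[5,6].
μ_θ-semistable layers: μ^(1)=31; μ^(2)=22; μ^(3)=13; μ^(4)=4; μ^(5)=-50

((0, 1, 0, 0, 0, 0); (1, 0, 0, 0, 0, 0); (0, 0, 0, 0, 2, 1); (0, 1, 1, 0, 0, 0); (0, 0, 0, 2, 0, 0))


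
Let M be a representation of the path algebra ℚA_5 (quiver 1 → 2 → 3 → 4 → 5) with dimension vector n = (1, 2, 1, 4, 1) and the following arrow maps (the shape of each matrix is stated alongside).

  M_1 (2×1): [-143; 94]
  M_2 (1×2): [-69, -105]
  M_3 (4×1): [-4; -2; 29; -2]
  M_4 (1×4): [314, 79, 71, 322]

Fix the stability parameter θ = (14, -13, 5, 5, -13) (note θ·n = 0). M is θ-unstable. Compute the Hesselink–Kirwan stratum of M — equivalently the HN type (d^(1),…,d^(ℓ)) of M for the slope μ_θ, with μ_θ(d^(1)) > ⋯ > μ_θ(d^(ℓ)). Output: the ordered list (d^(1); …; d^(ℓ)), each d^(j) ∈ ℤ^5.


Interval decomposition of M: I[1,5], I[2,2], I[4,4]^3.
HN type (ℓ=3): μ^(1)=5; μ^(2)=-2/5; μ^(3)=-13

((0, 0, 0, 3, 0); (1, 1, 1, 1, 1); (0, 1, 0, 0, 0))


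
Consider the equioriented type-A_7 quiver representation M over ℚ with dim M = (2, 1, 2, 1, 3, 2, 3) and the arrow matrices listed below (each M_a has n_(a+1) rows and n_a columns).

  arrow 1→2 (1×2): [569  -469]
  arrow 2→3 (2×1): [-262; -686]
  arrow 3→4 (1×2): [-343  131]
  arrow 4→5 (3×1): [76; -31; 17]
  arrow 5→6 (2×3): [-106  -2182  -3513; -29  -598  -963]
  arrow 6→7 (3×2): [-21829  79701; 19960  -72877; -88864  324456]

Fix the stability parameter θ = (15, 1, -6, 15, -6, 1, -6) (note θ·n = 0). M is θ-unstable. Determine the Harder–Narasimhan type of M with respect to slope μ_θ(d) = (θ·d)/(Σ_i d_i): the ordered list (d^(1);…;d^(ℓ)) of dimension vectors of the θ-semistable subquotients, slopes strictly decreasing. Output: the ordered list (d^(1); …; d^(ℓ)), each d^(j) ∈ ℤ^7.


Via rank(M_{q-1}∘⋯∘M_p): M ≅ I[1,1], I[1,3], I[3,7], I[5,5], I[5,7], I[7,7].
μ_θ-semistable layers: μ^(1)=15; μ^(2)=10/3; μ^(3)=1; μ^(4)=-5/2; μ^(5)=-6

((1, 0, 0, 0, 0, 0, 0); (1, 1, 1, 0, 0, 0, 0); (0, 0, 0, 1, 1, 1, 1); (0, 0, 0, 0, 0, 1, 1); (0, 0, 1, 0, 2, 0, 1))


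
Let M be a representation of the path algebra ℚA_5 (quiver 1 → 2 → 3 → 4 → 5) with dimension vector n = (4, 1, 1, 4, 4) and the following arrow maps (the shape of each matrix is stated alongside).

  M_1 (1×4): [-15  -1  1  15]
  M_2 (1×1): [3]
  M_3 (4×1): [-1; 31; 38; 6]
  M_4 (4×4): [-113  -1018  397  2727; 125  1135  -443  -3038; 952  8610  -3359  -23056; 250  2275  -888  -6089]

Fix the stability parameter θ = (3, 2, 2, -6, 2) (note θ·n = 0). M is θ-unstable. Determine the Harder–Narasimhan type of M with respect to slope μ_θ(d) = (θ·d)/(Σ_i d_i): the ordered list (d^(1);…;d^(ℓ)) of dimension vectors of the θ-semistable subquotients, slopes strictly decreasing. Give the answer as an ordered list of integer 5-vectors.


Interval decomposition of M: I[1,1]^3, I[1,5], I[4,5]^3.
HN type (ℓ=4): μ^(1)=3; μ^(2)=2; μ^(3)=1/4; μ^(4)=-6

((3, 0, 0, 0, 0); (0, 0, 0, 0, 4); (1, 1, 1, 1, 0); (0, 0, 0, 3, 0))


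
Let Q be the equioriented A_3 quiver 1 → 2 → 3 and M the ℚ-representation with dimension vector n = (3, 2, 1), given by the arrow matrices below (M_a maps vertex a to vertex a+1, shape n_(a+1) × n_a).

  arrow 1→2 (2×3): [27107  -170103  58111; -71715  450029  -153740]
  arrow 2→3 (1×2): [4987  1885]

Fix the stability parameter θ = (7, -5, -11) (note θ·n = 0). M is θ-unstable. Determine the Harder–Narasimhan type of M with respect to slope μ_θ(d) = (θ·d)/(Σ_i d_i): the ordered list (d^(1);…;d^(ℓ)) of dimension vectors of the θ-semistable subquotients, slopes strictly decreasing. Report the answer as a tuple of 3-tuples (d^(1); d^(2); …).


Interval decomposition of M: I[1,1], I[1,2], I[1,3].
HN type (ℓ=3): μ^(1)=7; μ^(2)=1; μ^(3)=-3

((1, 0, 0); (1, 1, 0); (1, 1, 1))


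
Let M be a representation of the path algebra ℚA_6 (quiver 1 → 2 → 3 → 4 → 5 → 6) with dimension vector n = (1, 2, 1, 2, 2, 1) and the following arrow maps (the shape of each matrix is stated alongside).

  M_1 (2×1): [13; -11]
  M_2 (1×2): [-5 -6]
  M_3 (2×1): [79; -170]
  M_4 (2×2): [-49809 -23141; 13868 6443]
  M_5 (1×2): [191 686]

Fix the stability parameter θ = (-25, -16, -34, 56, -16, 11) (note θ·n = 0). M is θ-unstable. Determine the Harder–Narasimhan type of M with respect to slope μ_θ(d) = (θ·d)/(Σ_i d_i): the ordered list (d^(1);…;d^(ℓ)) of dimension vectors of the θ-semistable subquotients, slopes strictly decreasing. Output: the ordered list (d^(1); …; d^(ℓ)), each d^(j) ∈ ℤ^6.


Barcode: M ≅ I[1,6], I[2,2], I[4,5]. HN layers by μ_θ (4 steps, strictly decreasing):
  μ^(1)=20; μ^(2)=17; μ^(3)=-16; μ^(4)=-25

((0, 0, 0, 1, 1, 0); (0, 0, 0, 1, 1, 1); (0, 1, 0, 0, 0, 0); (1, 1, 1, 0, 0, 0))


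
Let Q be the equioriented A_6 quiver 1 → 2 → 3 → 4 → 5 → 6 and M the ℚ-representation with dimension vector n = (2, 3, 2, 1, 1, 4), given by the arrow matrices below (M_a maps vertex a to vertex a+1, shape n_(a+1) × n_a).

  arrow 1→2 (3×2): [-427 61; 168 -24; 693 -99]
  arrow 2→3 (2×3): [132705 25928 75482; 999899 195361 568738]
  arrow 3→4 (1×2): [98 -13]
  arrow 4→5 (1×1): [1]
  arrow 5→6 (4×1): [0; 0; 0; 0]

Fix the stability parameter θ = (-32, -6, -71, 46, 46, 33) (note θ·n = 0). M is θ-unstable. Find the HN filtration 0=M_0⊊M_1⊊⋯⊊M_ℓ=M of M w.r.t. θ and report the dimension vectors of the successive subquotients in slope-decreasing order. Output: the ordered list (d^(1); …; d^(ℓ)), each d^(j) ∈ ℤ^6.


Interval decomposition of M: I[1,1], I[1,5], I[2,2], I[2,3], I[6,6]^4.
HN type (ℓ=6): μ^(1)=46; μ^(2)=33; μ^(3)=-6; μ^(4)=-32; μ^(5)=-109/3; μ^(6)=-77/2

((0, 0, 0, 1, 1, 0); (0, 0, 0, 0, 0, 4); (0, 1, 0, 0, 0, 0); (1, 0, 0, 0, 0, 0); (1, 1, 1, 0, 0, 0); (0, 1, 1, 0, 0, 0))
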